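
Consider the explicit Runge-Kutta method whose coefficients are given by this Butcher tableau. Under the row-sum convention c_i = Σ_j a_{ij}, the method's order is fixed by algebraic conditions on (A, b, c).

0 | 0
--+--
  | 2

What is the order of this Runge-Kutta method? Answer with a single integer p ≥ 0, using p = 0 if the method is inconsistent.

b = (2)
c = (0)
Σ b_i: 2·1 = 2 ≠ 1 ⇒ order 0.

0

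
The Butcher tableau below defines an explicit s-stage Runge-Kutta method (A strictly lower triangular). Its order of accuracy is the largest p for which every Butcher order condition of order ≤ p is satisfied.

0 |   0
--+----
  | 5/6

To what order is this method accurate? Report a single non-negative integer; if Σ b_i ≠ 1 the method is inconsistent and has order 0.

b = (5/6)
c = (0)
Σ b_i: 5/6·1 = 5/6 ≠ 1 ⇒ order 0.

0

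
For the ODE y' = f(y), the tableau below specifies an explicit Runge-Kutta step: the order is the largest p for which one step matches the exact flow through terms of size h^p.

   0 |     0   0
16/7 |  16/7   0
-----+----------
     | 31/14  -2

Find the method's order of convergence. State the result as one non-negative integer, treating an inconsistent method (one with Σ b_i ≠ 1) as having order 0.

b = (31/14, -2)
c = (0, 16/7)
Σ b_i: 31/14·1 + (-2)·1 = 3/14 ≠ 1 ⇒ order 0.

0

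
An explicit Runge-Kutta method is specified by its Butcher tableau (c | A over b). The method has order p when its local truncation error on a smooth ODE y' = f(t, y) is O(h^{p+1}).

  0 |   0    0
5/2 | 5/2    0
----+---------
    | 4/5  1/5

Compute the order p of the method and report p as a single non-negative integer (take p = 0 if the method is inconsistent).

2

b = (4/5, 1/5)
c = (0, 5/2)
Σ b_i: 4/5·1 + 1/5·1 = 1 ✓
b·c: 1/5·5/2 = 1/2 ✓; 2 stages ⇒ order 2.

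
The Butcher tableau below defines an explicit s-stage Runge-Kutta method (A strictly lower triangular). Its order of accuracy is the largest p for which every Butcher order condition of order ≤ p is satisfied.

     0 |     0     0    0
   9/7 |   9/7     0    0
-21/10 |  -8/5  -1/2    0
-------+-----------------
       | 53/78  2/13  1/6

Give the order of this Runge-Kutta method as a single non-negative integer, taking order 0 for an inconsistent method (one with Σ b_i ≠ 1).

b = (53/78, 2/13, 1/6)
c = (0, 9/7, -21/10)
Ac = (0, 0, -9/14)
Σ b_i: 53/78·1 + 2/13·1 + 1/6·1 = 1 ✓
b·c: 2/13·9/7 + 1/6·(-21/10) = -277/1820 ≠ 1/2 ⇒ order 1.

1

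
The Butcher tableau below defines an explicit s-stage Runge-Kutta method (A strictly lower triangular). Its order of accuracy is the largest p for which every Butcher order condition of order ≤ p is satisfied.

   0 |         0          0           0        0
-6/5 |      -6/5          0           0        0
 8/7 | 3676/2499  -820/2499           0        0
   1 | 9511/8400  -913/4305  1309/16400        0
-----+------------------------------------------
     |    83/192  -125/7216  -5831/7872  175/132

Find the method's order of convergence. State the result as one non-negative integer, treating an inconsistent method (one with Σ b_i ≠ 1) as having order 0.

4

b = (83/192, -125/7216, -5831/7872, 175/132)
c = (0, -6/5, 8/7, 1)
Ac = (0, 0, 328/833, 121/350)
Σ b_i: 83/192·1 + (-125/7216)·1 + (-5831/7872)·1 + 175/132·1 = 1 ✓
b·c: (-125/7216)·(-6/5) + (-5831/7872)·8/7 + 175/132·1 = 1/2 ✓
b·c²: (-125/7216)·36/25 + (-5831/7872)·64/49 + 175/132·1 = 1/3 ✓
b·Ac: (-5831/7872)·328/833 + 175/132·121/350 = 1/6 ✓
b·c³: (-125/7216)·(-216/125) + (-5831/7872)·512/343 + 175/132·1 = 1/4 ✓
b·(c∘Ac): (-5831/7872)·2624/5831 + 175/132·121/350 = 1/8 ✓
b·Ac²: (-5831/7872)·(-1968/4165) + 175/132·(-176/875) = 1/12 ✓
b·A²c: 175/132·11/350 = 1/24 ✓; 4 stages ⇒ order 4.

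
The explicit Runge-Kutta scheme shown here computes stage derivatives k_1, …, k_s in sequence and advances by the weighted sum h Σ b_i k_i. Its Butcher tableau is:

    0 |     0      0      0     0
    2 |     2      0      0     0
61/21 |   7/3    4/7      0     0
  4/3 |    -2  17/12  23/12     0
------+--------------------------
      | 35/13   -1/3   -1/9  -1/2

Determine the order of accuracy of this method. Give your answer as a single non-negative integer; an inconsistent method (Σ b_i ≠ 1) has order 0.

b = (35/13, -1/3, -1/9, -1/2)
c = (0, 2, 61/21, 4/3)
Ac = (0, 0, 8/7, 2117/252)
Σ b_i: 35/13·1 + (-1/3)·1 + (-1/9)·1 + (-1/2)·1 = 409/234 ≠ 1 ⇒ order 0.

0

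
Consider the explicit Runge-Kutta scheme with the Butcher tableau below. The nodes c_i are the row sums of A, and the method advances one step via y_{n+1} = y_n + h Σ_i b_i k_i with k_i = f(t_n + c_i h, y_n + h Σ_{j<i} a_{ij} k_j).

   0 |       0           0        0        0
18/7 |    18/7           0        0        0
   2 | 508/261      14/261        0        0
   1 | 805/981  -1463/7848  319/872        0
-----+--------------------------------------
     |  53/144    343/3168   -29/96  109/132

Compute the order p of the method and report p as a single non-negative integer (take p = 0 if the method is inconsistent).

b = (53/144, 343/3168, -29/96, 109/132)
c = (0, 18/7, 2, 1)
Ac = (0, 0, 4/29, 55/218)
Σ b_i: 53/144·1 + 343/3168·1 + (-29/96)·1 + 109/132·1 = 1 ✓
b·c: 343/3168·18/7 + (-29/96)·2 + 109/132·1 = 1/2 ✓
b·c²: 343/3168·324/49 + (-29/96)·4 + 109/132·1 = 1/3 ✓
b·Ac: (-29/96)·4/29 + 109/132·55/218 = 1/6 ✓
b·c³: 343/3168·5832/343 + (-29/96)·8 + 109/132·1 = 1/4 ✓
b·(c∘Ac): (-29/96)·8/29 + 109/132·55/218 = 1/8 ✓
b·Ac²: (-29/96)·72/203 + 109/132·176/763 = 1/12 ✓
b·A²c: 109/132·11/218 = 1/24 ✓; 4 stages ⇒ order 4.

4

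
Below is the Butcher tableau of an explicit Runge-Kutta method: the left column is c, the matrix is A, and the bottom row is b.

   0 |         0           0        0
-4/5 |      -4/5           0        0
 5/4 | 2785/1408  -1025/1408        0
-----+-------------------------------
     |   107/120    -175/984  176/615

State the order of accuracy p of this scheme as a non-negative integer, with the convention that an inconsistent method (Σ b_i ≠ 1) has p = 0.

3

b = (107/120, -175/984, 176/615)
c = (0, -4/5, 5/4)
Ac = (0, 0, 205/352)
Σ b_i: 107/120·1 + (-175/984)·1 + 176/615·1 = 1 ✓
b·c: (-175/984)·(-4/5) + 176/615·5/4 = 1/2 ✓
b·c²: (-175/984)·16/25 + 176/615·25/16 = 1/3 ✓
b·Ac: 176/615·205/352 = 1/6 ✓; 3 stages ⇒ order 3.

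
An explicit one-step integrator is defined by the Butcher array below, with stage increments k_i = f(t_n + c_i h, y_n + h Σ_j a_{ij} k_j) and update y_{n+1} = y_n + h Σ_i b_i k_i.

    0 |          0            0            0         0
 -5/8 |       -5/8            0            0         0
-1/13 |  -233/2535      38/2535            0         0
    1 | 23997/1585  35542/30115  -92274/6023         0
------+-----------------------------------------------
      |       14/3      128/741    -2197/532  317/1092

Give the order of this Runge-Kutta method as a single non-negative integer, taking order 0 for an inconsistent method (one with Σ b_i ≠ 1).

4

b = (14/3, 128/741, -2197/532, 317/1092)
c = (0, -5/8, -1/13, 1)
Ac = (0, 0, -19/2028, 559/1268)
Σ b_i: 14/3·1 + 128/741·1 + (-2197/532)·1 + 317/1092·1 = 1 ✓
b·c: 128/741·(-5/8) + (-2197/532)·(-1/13) + 317/1092·1 = 1/2 ✓
b·c²: 128/741·25/64 + (-2197/532)·1/169 + 317/1092·1 = 1/3 ✓
b·Ac: (-2197/532)·(-19/2028) + 317/1092·559/1268 = 1/6 ✓
b·c³: 128/741·(-125/512) + (-2197/532)·(-1/2197) + 317/1092·1 = 1/4 ✓
b·(c∘Ac): (-2197/532)·19/26364 + 317/1092·559/1268 = 1/8 ✓
b·Ac²: (-2197/532)·95/16224 + 317/1092·3757/10144 = 1/12 ✓
b·A²c: 317/1092·91/634 = 1/24 ✓; 4 stages ⇒ order 4.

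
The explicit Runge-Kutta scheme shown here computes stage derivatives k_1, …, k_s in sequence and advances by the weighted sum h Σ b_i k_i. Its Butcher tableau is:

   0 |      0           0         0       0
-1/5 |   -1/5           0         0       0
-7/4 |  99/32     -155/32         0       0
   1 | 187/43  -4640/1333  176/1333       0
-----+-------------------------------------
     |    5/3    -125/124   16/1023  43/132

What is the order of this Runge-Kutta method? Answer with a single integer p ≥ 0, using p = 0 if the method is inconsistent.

b = (5/3, -125/124, 16/1023, 43/132)
c = (0, -1/5, -7/4, 1)
Ac = (0, 0, 31/32, 20/43)
Σ b_i: 5/3·1 + (-125/124)·1 + 16/1023·1 + 43/132·1 = 1 ✓
b·c: (-125/124)·(-1/5) + 16/1023·(-7/4) + 43/132·1 = 1/2 ✓
b·c²: (-125/124)·1/25 + 16/1023·49/16 + 43/132·1 = 1/3 ✓
b·Ac: 16/1023·31/32 + 43/132·20/43 = 1/6 ✓
b·c³: (-125/124)·(-1/125) + 16/1023·(-343/64) + 43/132·1 = 1/4 ✓
b·(c∘Ac): 16/1023·(-217/128) + 43/132·20/43 = 1/8 ✓
b·Ac²: 16/1023·(-31/160) + 43/132·57/215 = 1/12 ✓
b·A²c: 43/132·11/86 = 1/24 ✓; 4 stages ⇒ order 4.

4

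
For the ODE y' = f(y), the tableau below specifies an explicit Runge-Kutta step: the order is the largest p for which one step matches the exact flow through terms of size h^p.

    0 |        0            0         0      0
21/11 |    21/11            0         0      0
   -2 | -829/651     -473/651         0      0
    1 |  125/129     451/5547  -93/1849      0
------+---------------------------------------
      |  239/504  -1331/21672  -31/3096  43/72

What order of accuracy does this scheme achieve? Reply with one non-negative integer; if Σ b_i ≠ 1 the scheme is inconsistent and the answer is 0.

b = (239/504, -1331/21672, -31/3096, 43/72)
c = (0, 21/11, -2, 1)
Ac = (0, 0, -43/31, 11/43)
Σ b_i: 239/504·1 + (-1331/21672)·1 + (-31/3096)·1 + 43/72·1 = 1 ✓
b·c: (-1331/21672)·21/11 + (-31/3096)·(-2) + 43/72·1 = 1/2 ✓
b·c²: (-1331/21672)·441/121 + (-31/3096)·4 + 43/72·1 = 1/3 ✓
b·Ac: (-31/3096)·(-43/31) + 43/72·11/43 = 1/6 ✓
b·c³: (-1331/21672)·9261/1331 + (-31/3096)·(-8) + 43/72·1 = 1/4 ✓
b·(c∘Ac): (-31/3096)·86/31 + 43/72·11/43 = 1/8 ✓
b·Ac²: (-31/3096)·(-903/341) + 43/72·45/473 = 1/12 ✓
b·A²c: 43/72·3/43 = 1/24 ✓; 4 stages ⇒ order 4.

4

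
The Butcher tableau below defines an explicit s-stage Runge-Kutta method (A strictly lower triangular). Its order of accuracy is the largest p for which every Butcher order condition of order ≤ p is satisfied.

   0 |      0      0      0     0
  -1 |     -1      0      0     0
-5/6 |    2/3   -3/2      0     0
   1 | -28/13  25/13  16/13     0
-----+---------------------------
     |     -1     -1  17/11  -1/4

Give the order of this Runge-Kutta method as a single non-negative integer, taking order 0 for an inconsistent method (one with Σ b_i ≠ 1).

0

b = (-1, -1, 17/11, -1/4)
c = (0, -1, -5/6, 1)
Ac = (0, 0, 3/2, -115/39)
Σ b_i: (-1)·1 + (-1)·1 + 17/11·1 + (-1/4)·1 = -31/44 ≠ 1 ⇒ order 0.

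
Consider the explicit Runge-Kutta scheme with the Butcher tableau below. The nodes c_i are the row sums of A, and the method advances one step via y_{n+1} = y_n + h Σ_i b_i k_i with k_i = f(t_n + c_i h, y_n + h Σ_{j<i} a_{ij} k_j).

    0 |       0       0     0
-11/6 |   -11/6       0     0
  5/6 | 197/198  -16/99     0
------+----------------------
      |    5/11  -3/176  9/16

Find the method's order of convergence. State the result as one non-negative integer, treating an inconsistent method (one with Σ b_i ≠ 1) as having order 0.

b = (5/11, -3/176, 9/16)
c = (0, -11/6, 5/6)
Ac = (0, 0, 8/27)
Σ b_i: 5/11·1 + (-3/176)·1 + 9/16·1 = 1 ✓
b·c: (-3/176)·(-11/6) + 9/16·5/6 = 1/2 ✓
b·c²: (-3/176)·121/36 + 9/16·25/36 = 1/3 ✓
b·Ac: 9/16·8/27 = 1/6 ✓; 3 stages ⇒ order 3.

3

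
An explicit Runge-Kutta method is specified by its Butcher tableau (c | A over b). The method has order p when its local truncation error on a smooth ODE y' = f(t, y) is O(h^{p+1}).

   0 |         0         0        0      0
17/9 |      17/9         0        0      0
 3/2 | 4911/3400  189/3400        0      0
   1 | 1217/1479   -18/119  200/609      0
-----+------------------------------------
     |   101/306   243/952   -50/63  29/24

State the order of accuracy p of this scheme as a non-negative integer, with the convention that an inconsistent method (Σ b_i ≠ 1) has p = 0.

4

b = (101/306, 243/952, -50/63, 29/24)
c = (0, 17/9, 3/2, 1)
Ac = (0, 0, 21/200, 6/29)
Σ b_i: 101/306·1 + 243/952·1 + (-50/63)·1 + 29/24·1 = 1 ✓
b·c: 243/952·17/9 + (-50/63)·3/2 + 29/24·1 = 1/2 ✓
b·c²: 243/952·289/81 + (-50/63)·9/4 + 29/24·1 = 1/3 ✓
b·Ac: (-50/63)·21/200 + 29/24·6/29 = 1/6 ✓
b·c³: 243/952·4913/729 + (-50/63)·27/8 + 29/24·1 = 1/4 ✓
b·(c∘Ac): (-50/63)·63/400 + 29/24·6/29 = 1/8 ✓
b·Ac²: (-50/63)·119/600 + 29/24·52/261 = 1/12 ✓
b·A²c: 29/24·1/29 = 1/24 ✓; 4 stages ⇒ order 4.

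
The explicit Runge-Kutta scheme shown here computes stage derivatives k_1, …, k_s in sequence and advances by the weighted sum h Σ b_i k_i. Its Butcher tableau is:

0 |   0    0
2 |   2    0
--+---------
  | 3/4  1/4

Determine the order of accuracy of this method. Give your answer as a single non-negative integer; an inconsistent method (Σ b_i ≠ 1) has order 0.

b = (3/4, 1/4)
c = (0, 2)
Σ b_i: 3/4·1 + 1/4·1 = 1 ✓
b·c: 1/4·2 = 1/2 ✓; 2 stages ⇒ order 2.

2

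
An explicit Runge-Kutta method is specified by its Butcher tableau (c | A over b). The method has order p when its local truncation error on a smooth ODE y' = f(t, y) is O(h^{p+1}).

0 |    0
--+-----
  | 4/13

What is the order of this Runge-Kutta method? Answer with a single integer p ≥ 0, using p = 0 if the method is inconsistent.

0

b = (4/13)
c = (0)
Σ b_i: 4/13·1 = 4/13 ≠ 1 ⇒ order 0.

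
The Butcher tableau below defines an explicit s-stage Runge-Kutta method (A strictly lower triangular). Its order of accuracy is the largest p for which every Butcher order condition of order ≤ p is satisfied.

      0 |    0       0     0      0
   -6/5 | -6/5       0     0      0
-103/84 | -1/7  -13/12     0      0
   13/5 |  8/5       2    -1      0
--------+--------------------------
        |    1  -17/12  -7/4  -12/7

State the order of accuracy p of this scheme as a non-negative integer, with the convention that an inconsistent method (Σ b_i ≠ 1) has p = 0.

b = (1, -17/12, -7/4, -12/7)
c = (0, -6/5, -103/84, 13/5)
Ac = (0, 0, 13/10, -493/420)
Σ b_i: 1·1 + (-17/12)·1 + (-7/4)·1 + (-12/7)·1 = -163/42 ≠ 1 ⇒ order 0.

0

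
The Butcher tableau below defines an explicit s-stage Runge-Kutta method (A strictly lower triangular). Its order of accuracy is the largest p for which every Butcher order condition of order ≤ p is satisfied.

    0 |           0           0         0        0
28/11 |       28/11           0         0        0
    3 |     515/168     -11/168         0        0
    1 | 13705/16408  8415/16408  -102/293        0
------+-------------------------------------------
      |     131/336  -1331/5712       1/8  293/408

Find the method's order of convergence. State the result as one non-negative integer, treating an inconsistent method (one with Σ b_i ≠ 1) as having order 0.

4

b = (131/336, -1331/5712, 1/8, 293/408)
c = (0, 28/11, 3, 1)
Ac = (0, 0, -1/6, 153/586)
Σ b_i: 131/336·1 + (-1331/5712)·1 + 1/8·1 + 293/408·1 = 1 ✓
b·c: (-1331/5712)·28/11 + 1/8·3 + 293/408·1 = 1/2 ✓
b·c²: (-1331/5712)·784/121 + 1/8·9 + 293/408·1 = 1/3 ✓
b·Ac: 1/8·(-1/6) + 293/408·153/586 = 1/6 ✓
b·c³: (-1331/5712)·21952/1331 + 1/8·27 + 293/408·1 = 1/4 ✓
b·(c∘Ac): 1/8·(-1/2) + 293/408·153/586 = 1/8 ✓
b·Ac²: 1/8·(-14/33) + 293/408·612/3223 = 1/12 ✓
b·A²c: 293/408·17/293 = 1/24 ✓; 4 stages ⇒ order 4.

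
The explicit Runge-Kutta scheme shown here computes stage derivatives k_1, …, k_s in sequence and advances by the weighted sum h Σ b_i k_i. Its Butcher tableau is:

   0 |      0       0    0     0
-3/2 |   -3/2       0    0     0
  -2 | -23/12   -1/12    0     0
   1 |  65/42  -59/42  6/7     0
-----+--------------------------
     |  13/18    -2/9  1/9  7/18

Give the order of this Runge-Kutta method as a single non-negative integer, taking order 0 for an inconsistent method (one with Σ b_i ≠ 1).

4

b = (13/18, -2/9, 1/9, 7/18)
c = (0, -3/2, -2, 1)
Ac = (0, 0, 1/8, 11/28)
Σ b_i: 13/18·1 + (-2/9)·1 + 1/9·1 + 7/18·1 = 1 ✓
b·c: (-2/9)·(-3/2) + 1/9·(-2) + 7/18·1 = 1/2 ✓
b·c²: (-2/9)·9/4 + 1/9·4 + 7/18·1 = 1/3 ✓
b·Ac: 1/9·1/8 + 7/18·11/28 = 1/6 ✓
b·c³: (-2/9)·(-27/8) + 1/9·(-8) + 7/18·1 = 1/4 ✓
b·(c∘Ac): 1/9·(-1/4) + 7/18·11/28 = 1/8 ✓
b·Ac²: 1/9·(-3/16) + 7/18·15/56 = 1/12 ✓
b·A²c: 7/18·3/28 = 1/24 ✓; 4 stages ⇒ order 4.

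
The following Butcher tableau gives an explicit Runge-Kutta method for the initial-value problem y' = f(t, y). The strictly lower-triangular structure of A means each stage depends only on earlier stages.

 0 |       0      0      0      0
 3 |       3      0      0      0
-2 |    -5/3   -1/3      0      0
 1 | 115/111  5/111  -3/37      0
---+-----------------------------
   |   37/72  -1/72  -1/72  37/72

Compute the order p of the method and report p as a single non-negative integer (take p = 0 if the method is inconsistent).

b = (37/72, -1/72, -1/72, 37/72)
c = (0, 3, -2, 1)
Ac = (0, 0, -1, 11/37)
Σ b_i: 37/72·1 + (-1/72)·1 + (-1/72)·1 + 37/72·1 = 1 ✓
b·c: (-1/72)·3 + (-1/72)·(-2) + 37/72·1 = 1/2 ✓
b·c²: (-1/72)·9 + (-1/72)·4 + 37/72·1 = 1/3 ✓
b·Ac: (-1/72)·(-1) + 37/72·11/37 = 1/6 ✓
b·c³: (-1/72)·27 + (-1/72)·(-8) + 37/72·1 = 1/4 ✓
b·(c∘Ac): (-1/72)·2 + 37/72·11/37 = 1/8 ✓
b·Ac²: (-1/72)·(-3) + 37/72·3/37 = 1/12 ✓
b·A²c: 37/72·3/37 = 1/24 ✓; 4 stages ⇒ order 4.

4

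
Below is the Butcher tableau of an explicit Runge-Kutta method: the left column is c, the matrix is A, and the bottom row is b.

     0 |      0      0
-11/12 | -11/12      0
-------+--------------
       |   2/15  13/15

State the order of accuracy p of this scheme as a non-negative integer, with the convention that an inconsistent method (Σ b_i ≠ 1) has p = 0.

1

b = (2/15, 13/15)
c = (0, -11/12)
Σ b_i: 2/15·1 + 13/15·1 = 1 ✓
b·c: 13/15·(-11/12) = -143/180 ≠ 1/2 ⇒ order 1.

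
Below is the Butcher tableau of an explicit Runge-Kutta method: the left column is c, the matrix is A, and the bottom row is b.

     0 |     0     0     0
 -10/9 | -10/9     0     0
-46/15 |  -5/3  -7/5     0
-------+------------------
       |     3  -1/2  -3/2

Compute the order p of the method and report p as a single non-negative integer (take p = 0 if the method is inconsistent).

1

b = (3, -1/2, -3/2)
c = (0, -10/9, -46/15)
Ac = (0, 0, 14/9)
Σ b_i: 3·1 + (-1/2)·1 + (-3/2)·1 = 1 ✓
b·c: (-1/2)·(-10/9) + (-3/2)·(-46/15) = 232/45 ≠ 1/2 ⇒ order 1.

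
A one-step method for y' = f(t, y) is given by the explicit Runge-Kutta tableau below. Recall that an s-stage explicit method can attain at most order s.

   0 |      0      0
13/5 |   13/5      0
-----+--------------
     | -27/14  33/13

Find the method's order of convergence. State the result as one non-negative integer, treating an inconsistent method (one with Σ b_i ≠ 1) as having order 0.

b = (-27/14, 33/13)
c = (0, 13/5)
Σ b_i: (-27/14)·1 + 33/13·1 = 111/182 ≠ 1 ⇒ order 0.

0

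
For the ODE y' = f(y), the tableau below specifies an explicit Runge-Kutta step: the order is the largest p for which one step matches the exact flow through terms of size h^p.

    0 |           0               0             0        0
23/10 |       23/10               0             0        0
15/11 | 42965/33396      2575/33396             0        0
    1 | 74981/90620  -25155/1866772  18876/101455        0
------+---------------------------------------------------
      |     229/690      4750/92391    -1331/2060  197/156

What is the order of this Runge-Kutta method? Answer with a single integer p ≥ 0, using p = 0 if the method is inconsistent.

b = (229/690, 4750/92391, -1331/2060, 197/156)
c = (0, 23/10, 15/11, 1)
Ac = (0, 0, 515/2904, 351/1576)
Σ b_i: 229/690·1 + 4750/92391·1 + (-1331/2060)·1 + 197/156·1 = 1 ✓
b·c: 4750/92391·23/10 + (-1331/2060)·15/11 + 197/156·1 = 1/2 ✓
b·c²: 4750/92391·529/100 + (-1331/2060)·225/121 + 197/156·1 = 1/3 ✓
b·Ac: (-1331/2060)·515/2904 + 197/156·351/1576 = 1/6 ✓
b·c³: 4750/92391·12167/1000 + (-1331/2060)·3375/1331 + 197/156·1 = 1/4 ✓
b·(c∘Ac): (-1331/2060)·2575/10648 + 197/156·351/1576 = 1/8 ✓
b·Ac²: (-1331/2060)·2369/5808 + 197/156·4329/15760 = 1/12 ✓
b·A²c: 197/156·13/394 = 1/24 ✓; 4 stages ⇒ order 4.

4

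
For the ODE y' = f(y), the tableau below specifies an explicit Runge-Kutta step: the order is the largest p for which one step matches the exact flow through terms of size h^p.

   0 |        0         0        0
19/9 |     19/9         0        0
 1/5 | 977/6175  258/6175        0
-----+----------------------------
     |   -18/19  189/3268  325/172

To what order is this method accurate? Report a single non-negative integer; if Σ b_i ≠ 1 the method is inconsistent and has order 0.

b = (-18/19, 189/3268, 325/172)
c = (0, 19/9, 1/5)
Ac = (0, 0, 86/975)
Σ b_i: (-18/19)·1 + 189/3268·1 + 325/172·1 = 1 ✓
b·c: 189/3268·19/9 + 325/172·1/5 = 1/2 ✓
b·c²: 189/3268·361/81 + 325/172·1/25 = 1/3 ✓
b·Ac: 325/172·86/975 = 1/6 ✓; 3 stages ⇒ order 3.

3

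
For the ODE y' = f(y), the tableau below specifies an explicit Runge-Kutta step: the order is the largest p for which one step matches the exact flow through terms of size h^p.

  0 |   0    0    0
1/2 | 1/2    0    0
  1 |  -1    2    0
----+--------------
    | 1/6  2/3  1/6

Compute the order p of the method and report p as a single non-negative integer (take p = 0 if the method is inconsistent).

3

b = (1/6, 2/3, 1/6)
c = (0, 1/2, 1)
Ac = (0, 0, 1)
Σ b_i: 1/6·1 + 2/3·1 + 1/6·1 = 1 ✓
b·c: 2/3·1/2 + 1/6·1 = 1/2 ✓
b·c²: 2/3·1/4 + 1/6·1 = 1/3 ✓
b·Ac: 1/6·1 = 1/6 ✓; 3 stages ⇒ order 3.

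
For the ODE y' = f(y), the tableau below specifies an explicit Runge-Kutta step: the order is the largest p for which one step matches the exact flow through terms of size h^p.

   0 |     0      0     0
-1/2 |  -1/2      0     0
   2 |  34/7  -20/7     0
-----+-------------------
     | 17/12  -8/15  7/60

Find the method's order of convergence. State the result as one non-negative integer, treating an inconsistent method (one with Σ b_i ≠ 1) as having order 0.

b = (17/12, -8/15, 7/60)
c = (0, -1/2, 2)
Ac = (0, 0, 10/7)
Σ b_i: 17/12·1 + (-8/15)·1 + 7/60·1 = 1 ✓
b·c: (-8/15)·(-1/2) + 7/60·2 = 1/2 ✓
b·c²: (-8/15)·1/4 + 7/60·4 = 1/3 ✓
b·Ac: 7/60·10/7 = 1/6 ✓; 3 stages ⇒ order 3.

3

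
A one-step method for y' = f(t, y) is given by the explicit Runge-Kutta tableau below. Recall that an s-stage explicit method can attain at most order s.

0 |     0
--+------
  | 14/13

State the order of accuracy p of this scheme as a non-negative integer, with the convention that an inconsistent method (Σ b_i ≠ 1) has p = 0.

0

b = (14/13)
c = (0)
Σ b_i: 14/13·1 = 14/13 ≠ 1 ⇒ order 0.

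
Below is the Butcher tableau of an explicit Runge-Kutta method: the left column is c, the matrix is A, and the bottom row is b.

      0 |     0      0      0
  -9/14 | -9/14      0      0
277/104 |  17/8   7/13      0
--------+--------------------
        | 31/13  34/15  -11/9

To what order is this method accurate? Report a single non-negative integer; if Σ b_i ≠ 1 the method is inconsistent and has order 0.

b = (31/13, 34/15, -11/9)
c = (0, -9/14, 277/104)
Ac = (0, 0, -9/26)
Σ b_i: 31/13·1 + 34/15·1 + (-11/9)·1 = 2006/585 ≠ 1 ⇒ order 0.

0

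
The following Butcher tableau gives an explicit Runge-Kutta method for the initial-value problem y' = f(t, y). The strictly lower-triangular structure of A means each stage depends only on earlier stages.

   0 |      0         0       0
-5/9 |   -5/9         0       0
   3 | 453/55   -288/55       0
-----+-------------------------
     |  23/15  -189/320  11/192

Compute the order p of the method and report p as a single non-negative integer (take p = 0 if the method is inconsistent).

b = (23/15, -189/320, 11/192)
c = (0, -5/9, 3)
Ac = (0, 0, 32/11)
Σ b_i: 23/15·1 + (-189/320)·1 + 11/192·1 = 1 ✓
b·c: (-189/320)·(-5/9) + 11/192·3 = 1/2 ✓
b·c²: (-189/320)·25/81 + 11/192·9 = 1/3 ✓
b·Ac: 11/192·32/11 = 1/6 ✓; 3 stages ⇒ order 3.

3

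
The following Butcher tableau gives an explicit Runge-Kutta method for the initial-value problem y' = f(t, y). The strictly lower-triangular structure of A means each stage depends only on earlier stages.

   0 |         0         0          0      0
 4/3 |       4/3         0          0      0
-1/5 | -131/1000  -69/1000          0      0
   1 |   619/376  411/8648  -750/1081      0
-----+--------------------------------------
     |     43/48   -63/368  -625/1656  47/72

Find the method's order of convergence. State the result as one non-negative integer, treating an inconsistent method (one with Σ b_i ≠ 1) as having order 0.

b = (43/48, -63/368, -625/1656, 47/72)
c = (0, 4/3, -1/5, 1)
Ac = (0, 0, -23/250, 19/94)
Σ b_i: 43/48·1 + (-63/368)·1 + (-625/1656)·1 + 47/72·1 = 1 ✓
b·c: (-63/368)·4/3 + (-625/1656)·(-1/5) + 47/72·1 = 1/2 ✓
b·c²: (-63/368)·16/9 + (-625/1656)·1/25 + 47/72·1 = 1/3 ✓
b·Ac: (-625/1656)·(-23/250) + 47/72·19/94 = 1/6 ✓
b·c³: (-63/368)·64/27 + (-625/1656)·(-1/125) + 47/72·1 = 1/4 ✓
b·(c∘Ac): (-625/1656)·23/1250 + 47/72·19/94 = 1/8 ✓
b·Ac²: (-625/1656)·(-46/375) + 47/72·8/141 = 1/12 ✓
b·A²c: 47/72·3/47 = 1/24 ✓; 4 stages ⇒ order 4.

4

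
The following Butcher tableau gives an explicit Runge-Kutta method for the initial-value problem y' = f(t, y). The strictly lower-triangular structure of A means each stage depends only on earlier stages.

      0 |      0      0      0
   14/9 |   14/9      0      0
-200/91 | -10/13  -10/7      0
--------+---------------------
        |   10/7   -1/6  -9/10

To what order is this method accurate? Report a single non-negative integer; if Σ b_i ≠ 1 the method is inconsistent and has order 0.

b = (10/7, -1/6, -9/10)
c = (0, 14/9, -200/91)
Ac = (0, 0, -20/9)
Σ b_i: 10/7·1 + (-1/6)·1 + (-9/10)·1 = 38/105 ≠ 1 ⇒ order 0.

0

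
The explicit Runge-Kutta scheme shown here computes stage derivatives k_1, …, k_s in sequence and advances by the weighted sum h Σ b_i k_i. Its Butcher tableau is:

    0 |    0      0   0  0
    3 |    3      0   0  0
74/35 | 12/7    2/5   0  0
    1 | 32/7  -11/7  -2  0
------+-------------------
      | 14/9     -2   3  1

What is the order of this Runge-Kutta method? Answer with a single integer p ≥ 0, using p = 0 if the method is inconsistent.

b = (14/9, -2, 3, 1)
c = (0, 3, 74/35, 1)
Ac = (0, 0, 6/5, -313/35)
Σ b_i: 14/9·1 + (-2)·1 + 3·1 + 1·1 = 32/9 ≠ 1 ⇒ order 0.

0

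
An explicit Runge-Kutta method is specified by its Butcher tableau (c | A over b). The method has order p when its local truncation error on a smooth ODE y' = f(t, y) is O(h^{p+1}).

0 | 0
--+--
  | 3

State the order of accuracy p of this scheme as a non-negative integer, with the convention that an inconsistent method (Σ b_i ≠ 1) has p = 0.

b = (3)
c = (0)
Σ b_i: 3·1 = 3 ≠ 1 ⇒ order 0.

0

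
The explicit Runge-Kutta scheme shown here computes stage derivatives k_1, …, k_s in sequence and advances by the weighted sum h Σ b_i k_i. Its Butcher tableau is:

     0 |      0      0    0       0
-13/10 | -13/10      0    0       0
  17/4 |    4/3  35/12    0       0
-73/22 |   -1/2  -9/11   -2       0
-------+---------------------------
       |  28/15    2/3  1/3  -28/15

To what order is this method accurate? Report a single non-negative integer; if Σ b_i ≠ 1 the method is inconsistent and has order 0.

b = (28/15, 2/3, 1/3, -28/15)
c = (0, -13/10, 17/4, -73/22)
Ac = (0, 0, -91/24, -409/55)
Σ b_i: 28/15·1 + 2/3·1 + 1/3·1 + (-28/15)·1 = 1 ✓
b·c: 2/3·(-13/10) + 1/3·17/4 + (-28/15)·(-73/22) = 4451/660 ≠ 1/2 ⇒ order 1.

1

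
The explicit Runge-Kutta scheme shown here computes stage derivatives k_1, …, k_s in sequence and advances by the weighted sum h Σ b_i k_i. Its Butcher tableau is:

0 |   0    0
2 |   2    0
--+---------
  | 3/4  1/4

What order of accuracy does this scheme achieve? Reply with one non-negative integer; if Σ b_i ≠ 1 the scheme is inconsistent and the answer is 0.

2

b = (3/4, 1/4)
c = (0, 2)
Σ b_i: 3/4·1 + 1/4·1 = 1 ✓
b·c: 1/4·2 = 1/2 ✓; 2 stages ⇒ order 2.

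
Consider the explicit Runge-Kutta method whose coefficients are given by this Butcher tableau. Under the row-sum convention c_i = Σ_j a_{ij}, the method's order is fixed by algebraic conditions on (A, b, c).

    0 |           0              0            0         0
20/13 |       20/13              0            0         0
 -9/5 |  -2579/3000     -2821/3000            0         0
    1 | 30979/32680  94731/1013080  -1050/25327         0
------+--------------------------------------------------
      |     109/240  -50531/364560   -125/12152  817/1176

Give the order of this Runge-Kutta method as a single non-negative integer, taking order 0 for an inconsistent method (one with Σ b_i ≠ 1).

4

b = (109/240, -50531/364560, -125/12152, 817/1176)
c = (0, 20/13, -9/5, 1)
Ac = (0, 0, -217/150, 357/1634)
Σ b_i: 109/240·1 + (-50531/364560)·1 + (-125/12152)·1 + 817/1176·1 = 1 ✓
b·c: (-50531/364560)·20/13 + (-125/12152)·(-9/5) + 817/1176·1 = 1/2 ✓
b·c²: (-50531/364560)·400/169 + (-125/12152)·81/25 + 817/1176·1 = 1/3 ✓
b·Ac: (-125/12152)·(-217/150) + 817/1176·357/1634 = 1/6 ✓
b·c³: (-50531/364560)·8000/2197 + (-125/12152)·(-729/125) + 817/1176·1 = 1/4 ✓
b·(c∘Ac): (-125/12152)·651/250 + 817/1176·357/1634 = 1/8 ✓
b·Ac²: (-125/12152)·(-434/195) + 817/1176·924/10621 = 1/12 ✓
b·A²c: 817/1176·49/817 = 1/24 ✓; 4 stages ⇒ order 4.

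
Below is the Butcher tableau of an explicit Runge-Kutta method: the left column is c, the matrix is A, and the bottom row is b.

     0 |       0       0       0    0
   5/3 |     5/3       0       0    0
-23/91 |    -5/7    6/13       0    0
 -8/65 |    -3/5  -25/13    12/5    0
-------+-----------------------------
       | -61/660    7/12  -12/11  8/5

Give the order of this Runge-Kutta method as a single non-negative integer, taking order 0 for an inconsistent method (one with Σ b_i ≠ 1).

1

b = (-61/660, 7/12, -12/11, 8/5)
c = (0, 5/3, -23/91, -8/65)
Ac = (0, 0, 10/13, -5203/1365)
Σ b_i: (-61/660)·1 + 7/12·1 + (-12/11)·1 + 8/5·1 = 1 ✓
b·c: 7/12·5/3 + (-12/11)·(-23/91) + 8/5·(-8/65) = 946867/900900 ≠ 1/2 ⇒ order 1.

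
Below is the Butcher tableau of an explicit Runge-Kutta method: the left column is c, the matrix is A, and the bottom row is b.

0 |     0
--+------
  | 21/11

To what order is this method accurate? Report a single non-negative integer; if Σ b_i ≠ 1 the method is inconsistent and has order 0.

b = (21/11)
c = (0)
Σ b_i: 21/11·1 = 21/11 ≠ 1 ⇒ order 0.

0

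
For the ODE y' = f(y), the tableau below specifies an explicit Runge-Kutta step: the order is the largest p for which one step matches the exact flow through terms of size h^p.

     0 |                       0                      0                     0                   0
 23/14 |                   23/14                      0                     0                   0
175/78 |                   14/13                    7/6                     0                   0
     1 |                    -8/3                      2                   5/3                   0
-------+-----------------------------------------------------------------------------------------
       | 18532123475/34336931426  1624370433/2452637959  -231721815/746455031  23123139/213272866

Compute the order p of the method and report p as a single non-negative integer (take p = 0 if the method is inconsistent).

3

b = (18532123475/34336931426, 1624370433/2452637959, -231721815/746455031, 23123139/213272866)
c = (0, 23/14, 175/78, 1)
Ac = (0, 0, 23/12, 11507/1638)
Σ b_i: 18532123475/34336931426·1 + 1624370433/2452637959·1 + (-231721815/746455031)·1 + 23123139/213272866·1 = 1 ✓
b·c: 1624370433/2452637959·23/14 + (-231721815/746455031)·175/78 + 23123139/213272866·1 = 1/2 ✓
b·c²: 1624370433/2452637959·529/196 + (-231721815/746455031)·30625/6084 + 23123139/213272866·1 = 1/3 ✓
b·Ac: (-231721815/746455031)·23/12 + 23123139/213272866·11507/1638 = 1/6 ✓
b·c³: 1624370433/2452637959·12167/2744 + (-231721815/746455031)·5359375/474552 + 23123139/213272866·1 = -160972692065/349340954508 ≠ 1/4 ⇒ order 3.
b·(c∘Ac): (-231721815/746455031)·4025/936 + 23123139/213272866·11507/1638 = -3423285337/5971640248 ≠ 1/8
b·Ac²: (-231721815/746455031)·529/168 + 23123139/213272866·12330779/894348 = 180734173901/349340954508 ≠ 1/12
b·A²c: 23123139/213272866·115/36 = 886386995/2559274392 ≠ 1/24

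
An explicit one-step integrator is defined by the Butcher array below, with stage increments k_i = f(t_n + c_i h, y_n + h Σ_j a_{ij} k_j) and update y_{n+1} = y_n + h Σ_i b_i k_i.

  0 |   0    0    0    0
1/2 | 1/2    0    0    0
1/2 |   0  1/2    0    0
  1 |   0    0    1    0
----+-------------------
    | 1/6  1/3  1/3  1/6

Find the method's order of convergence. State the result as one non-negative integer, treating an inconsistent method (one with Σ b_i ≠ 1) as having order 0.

4

b = (1/6, 1/3, 1/3, 1/6)
c = (0, 1/2, 1/2, 1)
Ac = (0, 0, 1/4, 1/2)
Σ b_i: 1/6·1 + 1/3·1 + 1/3·1 + 1/6·1 = 1 ✓
b·c: 1/3·1/2 + 1/3·1/2 + 1/6·1 = 1/2 ✓
b·c²: 1/3·1/4 + 1/3·1/4 + 1/6·1 = 1/3 ✓
b·Ac: 1/3·1/4 + 1/6·1/2 = 1/6 ✓
b·c³: 1/3·1/8 + 1/3·1/8 + 1/6·1 = 1/4 ✓
b·(c∘Ac): 1/3·1/8 + 1/6·1/2 = 1/8 ✓
b·Ac²: 1/3·1/8 + 1/6·1/4 = 1/12 ✓
b·A²c: 1/6·1/4 = 1/24 ✓; 4 stages ⇒ order 4.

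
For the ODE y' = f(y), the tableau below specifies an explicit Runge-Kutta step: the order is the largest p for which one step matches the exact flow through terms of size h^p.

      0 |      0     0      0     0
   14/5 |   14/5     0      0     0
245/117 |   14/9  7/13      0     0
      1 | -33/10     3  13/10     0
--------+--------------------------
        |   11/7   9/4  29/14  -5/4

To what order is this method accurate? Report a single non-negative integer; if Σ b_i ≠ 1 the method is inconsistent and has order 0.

0

b = (11/7, 9/4, 29/14, -5/4)
c = (0, 14/5, 245/117, 1)
Ac = (0, 0, 98/65, 1001/90)
Σ b_i: 11/7·1 + 9/4·1 + 29/14·1 + (-5/4)·1 = 65/14 ≠ 1 ⇒ order 0.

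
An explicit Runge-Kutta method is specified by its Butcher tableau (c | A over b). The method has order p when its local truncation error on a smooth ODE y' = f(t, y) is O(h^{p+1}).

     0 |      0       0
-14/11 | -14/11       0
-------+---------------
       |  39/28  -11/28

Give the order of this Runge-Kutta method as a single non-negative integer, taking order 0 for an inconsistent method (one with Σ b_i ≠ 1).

b = (39/28, -11/28)
c = (0, -14/11)
Σ b_i: 39/28·1 + (-11/28)·1 = 1 ✓
b·c: (-11/28)·(-14/11) = 1/2 ✓; 2 stages ⇒ order 2.

2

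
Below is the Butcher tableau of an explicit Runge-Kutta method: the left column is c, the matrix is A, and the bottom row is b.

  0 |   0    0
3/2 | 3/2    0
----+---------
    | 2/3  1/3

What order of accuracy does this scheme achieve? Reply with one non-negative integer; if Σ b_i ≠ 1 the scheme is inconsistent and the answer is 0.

b = (2/3, 1/3)
c = (0, 3/2)
Σ b_i: 2/3·1 + 1/3·1 = 1 ✓
b·c: 1/3·3/2 = 1/2 ✓; 2 stages ⇒ order 2.

2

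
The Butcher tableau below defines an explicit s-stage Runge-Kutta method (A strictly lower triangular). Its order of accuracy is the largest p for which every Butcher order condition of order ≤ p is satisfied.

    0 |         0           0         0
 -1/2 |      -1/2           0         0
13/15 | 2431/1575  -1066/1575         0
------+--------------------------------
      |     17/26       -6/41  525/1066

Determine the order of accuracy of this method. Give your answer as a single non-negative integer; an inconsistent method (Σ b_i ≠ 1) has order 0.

3

b = (17/26, -6/41, 525/1066)
c = (0, -1/2, 13/15)
Ac = (0, 0, 533/1575)
Σ b_i: 17/26·1 + (-6/41)·1 + 525/1066·1 = 1 ✓
b·c: (-6/41)·(-1/2) + 525/1066·13/15 = 1/2 ✓
b·c²: (-6/41)·1/4 + 525/1066·169/225 = 1/3 ✓
b·Ac: 525/1066·533/1575 = 1/6 ✓; 3 stages ⇒ order 3.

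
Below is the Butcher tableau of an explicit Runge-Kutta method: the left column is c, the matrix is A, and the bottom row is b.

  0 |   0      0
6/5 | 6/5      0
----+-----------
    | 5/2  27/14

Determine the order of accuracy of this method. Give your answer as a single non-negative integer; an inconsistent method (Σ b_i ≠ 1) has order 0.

b = (5/2, 27/14)
c = (0, 6/5)
Σ b_i: 5/2·1 + 27/14·1 = 31/7 ≠ 1 ⇒ order 0.

0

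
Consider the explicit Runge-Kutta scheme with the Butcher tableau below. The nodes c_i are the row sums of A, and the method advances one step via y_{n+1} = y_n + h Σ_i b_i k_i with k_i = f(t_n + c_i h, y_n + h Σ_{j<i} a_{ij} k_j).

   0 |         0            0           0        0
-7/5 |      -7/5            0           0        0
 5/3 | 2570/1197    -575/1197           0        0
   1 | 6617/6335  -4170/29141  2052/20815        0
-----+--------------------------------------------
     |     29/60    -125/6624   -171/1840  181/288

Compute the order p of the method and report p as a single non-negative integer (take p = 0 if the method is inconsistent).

4

b = (29/60, -125/6624, -171/1840, 181/288)
c = (0, -7/5, 5/3, 1)
Ac = (0, 0, 115/171, 66/181)
Σ b_i: 29/60·1 + (-125/6624)·1 + (-171/1840)·1 + 181/288·1 = 1 ✓
b·c: (-125/6624)·(-7/5) + (-171/1840)·5/3 + 181/288·1 = 1/2 ✓
b·c²: (-125/6624)·49/25 + (-171/1840)·25/9 + 181/288·1 = 1/3 ✓
b·Ac: (-171/1840)·115/171 + 181/288·66/181 = 1/6 ✓
b·c³: (-125/6624)·(-343/125) + (-171/1840)·125/27 + 181/288·1 = 1/4 ✓
b·(c∘Ac): (-171/1840)·575/513 + 181/288·66/181 = 1/8 ✓
b·Ac²: (-171/1840)·(-161/171) + 181/288·(-6/905) = 1/12 ✓
b·A²c: 181/288·12/181 = 1/24 ✓; 4 stages ⇒ order 4.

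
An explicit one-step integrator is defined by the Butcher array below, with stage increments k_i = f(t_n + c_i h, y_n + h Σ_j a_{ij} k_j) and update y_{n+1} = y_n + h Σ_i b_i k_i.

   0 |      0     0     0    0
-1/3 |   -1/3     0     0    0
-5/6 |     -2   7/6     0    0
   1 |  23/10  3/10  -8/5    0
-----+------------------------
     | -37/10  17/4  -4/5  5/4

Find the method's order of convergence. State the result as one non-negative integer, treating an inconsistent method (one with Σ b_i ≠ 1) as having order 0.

b = (-37/10, 17/4, -4/5, 5/4)
c = (0, -1/3, -5/6, 1)
Ac = (0, 0, -7/18, 37/30)
Σ b_i: (-37/10)·1 + 17/4·1 + (-4/5)·1 + 5/4·1 = 1 ✓
b·c: 17/4·(-1/3) + (-4/5)·(-5/6) + 5/4·1 = 1/2 ✓
b·c²: 17/4·1/9 + (-4/5)·25/36 + 5/4·1 = 7/6 ≠ 1/3 ⇒ order 2.
b·Ac: (-4/5)·(-7/18) + 5/4·37/30 = 667/360 ≠ 1/6

2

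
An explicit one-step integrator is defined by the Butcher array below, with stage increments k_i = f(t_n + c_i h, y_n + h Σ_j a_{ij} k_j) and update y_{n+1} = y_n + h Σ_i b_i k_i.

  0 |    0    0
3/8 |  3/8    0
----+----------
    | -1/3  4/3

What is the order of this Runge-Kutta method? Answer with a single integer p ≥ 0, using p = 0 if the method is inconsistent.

2

b = (-1/3, 4/3)
c = (0, 3/8)
Σ b_i: (-1/3)·1 + 4/3·1 = 1 ✓
b·c: 4/3·3/8 = 1/2 ✓; 2 stages ⇒ order 2.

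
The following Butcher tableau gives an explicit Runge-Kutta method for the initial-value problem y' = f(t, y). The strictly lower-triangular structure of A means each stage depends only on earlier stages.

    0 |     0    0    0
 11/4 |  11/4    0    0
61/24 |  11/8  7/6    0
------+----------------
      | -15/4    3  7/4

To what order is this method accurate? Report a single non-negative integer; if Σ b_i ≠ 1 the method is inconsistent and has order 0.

1

b = (-15/4, 3, 7/4)
c = (0, 11/4, 61/24)
Ac = (0, 0, 77/24)
Σ b_i: (-15/4)·1 + 3·1 + 7/4·1 = 1 ✓
b·c: 3·11/4 + 7/4·61/24 = 1219/96 ≠ 1/2 ⇒ order 1.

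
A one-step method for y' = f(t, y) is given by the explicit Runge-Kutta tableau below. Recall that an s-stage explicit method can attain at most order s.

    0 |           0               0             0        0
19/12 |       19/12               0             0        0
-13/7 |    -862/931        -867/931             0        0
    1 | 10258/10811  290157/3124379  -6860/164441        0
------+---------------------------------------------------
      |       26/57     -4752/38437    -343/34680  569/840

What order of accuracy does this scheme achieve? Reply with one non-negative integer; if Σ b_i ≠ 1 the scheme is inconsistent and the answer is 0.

4

b = (26/57, -4752/38437, -343/34680, 569/840)
c = (0, 19/12, -13/7, 1)
Ac = (0, 0, -289/196, 511/2276)
Σ b_i: 26/57·1 + (-4752/38437)·1 + (-343/34680)·1 + 569/840·1 = 1 ✓
b·c: (-4752/38437)·19/12 + (-343/34680)·(-13/7) + 569/840·1 = 1/2 ✓
b·c²: (-4752/38437)·361/144 + (-343/34680)·169/49 + 569/840·1 = 1/3 ✓
b·Ac: (-343/34680)·(-289/196) + 569/840·511/2276 = 1/6 ✓
b·c³: (-4752/38437)·6859/1728 + (-343/34680)·(-2197/343) + 569/840·1 = 1/4 ✓
b·(c∘Ac): (-343/34680)·3757/1372 + 569/840·511/2276 = 1/8 ✓
b·Ac²: (-343/34680)·(-5491/2352) + 569/840·2429/27312 = 1/12 ✓
b·A²c: 569/840·35/569 = 1/24 ✓; 4 stages ⇒ order 4.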